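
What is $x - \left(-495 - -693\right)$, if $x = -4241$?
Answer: $-4439$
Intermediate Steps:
$x - \left(-495 - -693\right) = -4241 - \left(-495 - -693\right) = -4241 - \left(-495 + 693\right) = -4241 - 198 = -4439$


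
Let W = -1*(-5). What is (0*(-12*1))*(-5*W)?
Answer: 0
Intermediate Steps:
W = 5
(0*(-12*1))*(-5*W) = (0*(-12*1))*(-5*5) = (0*(-12))*(-25) = 0*(-25) = 0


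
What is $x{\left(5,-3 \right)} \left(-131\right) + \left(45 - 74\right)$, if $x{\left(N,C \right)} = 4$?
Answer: $-553$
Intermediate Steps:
$x{\left(5,-3 \right)} \left(-131\right) + \left(45 - 74\right) = 4 \left(-131\right) + \left(45 - 74\right) = -524 - 29 = -553$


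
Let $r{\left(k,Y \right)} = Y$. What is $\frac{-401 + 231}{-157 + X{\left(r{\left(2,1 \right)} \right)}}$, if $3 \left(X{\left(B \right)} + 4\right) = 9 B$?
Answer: $\frac{85}{79} \approx 1.0759$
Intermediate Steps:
$X{\left(B \right)} = -4 + 3 B$ ($X{\left(B \right)} = -4 + \frac{9 B}{3} = -4 + 3 B$)
$\frac{-401 + 231}{-157 + X{\left(r{\left(2,1 \right)} \right)}} = \frac{-401 + 231}{-157 + \left(-4 + 3 \cdot 1\right)} = - \frac{170}{-157 + \left(-4 + 3\right)} = - \frac{170}{-157 - 1} = - \frac{170}{-158} = \left(-170\right) \left(- \frac{1}{158}\right) = \frac{85}{79}$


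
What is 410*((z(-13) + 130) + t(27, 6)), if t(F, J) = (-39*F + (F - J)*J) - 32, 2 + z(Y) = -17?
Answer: -347680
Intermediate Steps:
z(Y) = -19 (z(Y) = -2 - 17 = -19)
t(F, J) = -32 - 39*F + J*(F - J) (t(F, J) = (-39*F + J*(F - J)) - 32 = -32 - 39*F + J*(F - J))
410*((z(-13) + 130) + t(27, 6)) = 410*((-19 + 130) + (-32 - 1*6**2 - 39*27 + 27*6)) = 410*(111 + (-32 - 1*36 - 1053 + 162)) = 410*(111 + (-32 - 36 - 1053 + 162)) = 410*(111 - 959) = 410*(-848) = -347680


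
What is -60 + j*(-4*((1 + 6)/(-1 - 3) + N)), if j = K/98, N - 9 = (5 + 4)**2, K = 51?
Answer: -23883/98 ≈ -243.70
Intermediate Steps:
N = 90 (N = 9 + (5 + 4)**2 = 9 + 9**2 = 9 + 81 = 90)
j = 51/98 ≈ 0.52041
-60 + j*(-4*((1 + 6)/(-1 - 3) + N)) = -60 + 51*(-4*((1 + 6)/(-1 - 3) + 90))/98 = -60 + 51*(-4*(7/(-4) + 90))/98 = -60 + 51*(-4*(7*(-1/4) + 90))/98 = -60 + 51*(-4*(-7/4 + 90))/98 = -60 + 51*(-4*353/4)/98 = -60 + (51/98)*(-353) = -60 - 18003/98 = -23883/98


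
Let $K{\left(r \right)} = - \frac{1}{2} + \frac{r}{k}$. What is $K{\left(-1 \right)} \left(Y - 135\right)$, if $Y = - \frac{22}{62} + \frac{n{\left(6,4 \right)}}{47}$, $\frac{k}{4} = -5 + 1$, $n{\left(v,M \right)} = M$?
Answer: $\frac{86226}{1457} \approx 59.18$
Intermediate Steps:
$k = -16$ ($k = 4 \left(-5 + 1\right) = 4 \left(-4\right) = -16$)
$K{\left(r \right)} = - \frac{1}{2} - \frac{r}{16}$ ($K{\left(r \right)} = - \frac{1}{2} + \frac{r}{-16} = \left(-1\right) \frac{1}{2} + r \left(- \frac{1}{16}\right) = - \frac{1}{2} - \frac{r}{16}$)
$Y = - \frac{393}{1457}$ ($Y = - \frac{22}{62} + \frac{4}{47} = \left(-22\right) \frac{1}{62} + 4 \cdot \frac{1}{47} = - \frac{11}{31} + \frac{4}{47} = - \frac{393}{1457} \approx -0.26973$)
$K{\left(-1 \right)} \left(Y - 135\right) = \left(- \frac{1}{2} - - \frac{1}{16}\right) \left(- \frac{393}{1457} - 135\right) = \left(- \frac{1}{2} + \frac{1}{16}\right) \left(- \frac{197088}{1457}\right) = \left(- \frac{7}{16}\right) \left(- \frac{197088}{1457}\right) = \frac{86226}{1457}$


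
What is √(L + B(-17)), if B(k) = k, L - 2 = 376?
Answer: 19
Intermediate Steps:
L = 378 (L = 2 + 376 = 378)
√(L + B(-17)) = √(378 - 17) = √361 = 19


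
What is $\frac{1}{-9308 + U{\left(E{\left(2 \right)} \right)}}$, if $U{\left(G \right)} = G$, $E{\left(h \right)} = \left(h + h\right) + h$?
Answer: $- \frac{1}{9302} \approx -0.0001075$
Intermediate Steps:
$E{\left(h \right)} = 3 h$ ($E{\left(h \right)} = 2 h + h = 3 h$)
$\frac{1}{-9308 + U{\left(E{\left(2 \right)} \right)}} = \frac{1}{-9308 + 3 \cdot 2} = \frac{1}{-9308 + 6} = \frac{1}{-9302} = - \frac{1}{9302}$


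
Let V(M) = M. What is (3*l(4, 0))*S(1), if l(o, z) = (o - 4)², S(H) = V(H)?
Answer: 0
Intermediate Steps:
S(H) = H
l(o, z) = (-4 + o)²
(3*l(4, 0))*S(1) = (3*(-4 + 4)²)*1 = (3*0²)*1 = (3*0)*1 = 0*1 = 0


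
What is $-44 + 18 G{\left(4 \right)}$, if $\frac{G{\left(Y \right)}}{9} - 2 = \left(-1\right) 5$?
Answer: $-530$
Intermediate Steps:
$G{\left(Y \right)} = -27$ ($G{\left(Y \right)} = 18 + 9 \left(\left(-1\right) 5\right) = 18 + 9 \left(-5\right) = 18 - 45 = -27$)
$-44 + 18 G{\left(4 \right)} = -44 + 18 \left(-27\right) = -44 - 486 = -530$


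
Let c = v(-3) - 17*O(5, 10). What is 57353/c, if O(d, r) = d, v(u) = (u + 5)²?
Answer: -57353/81 ≈ -708.06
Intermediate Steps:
v(u) = (5 + u)²
c = -81 (c = (5 - 3)² - 17*5 = 2² - 85 = 4 - 85 = -81)
57353/c = 57353/(-81) = 57353*(-1/81) = -57353/81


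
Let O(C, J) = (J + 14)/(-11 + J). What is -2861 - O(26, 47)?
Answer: -103057/36 ≈ -2862.7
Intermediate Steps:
O(C, J) = (14 + J)/(-11 + J)
-2861 - O(26, 47) = -2861 - (14 + 47)/(-11 + 47) = -2861 - 61/36 = -103057/36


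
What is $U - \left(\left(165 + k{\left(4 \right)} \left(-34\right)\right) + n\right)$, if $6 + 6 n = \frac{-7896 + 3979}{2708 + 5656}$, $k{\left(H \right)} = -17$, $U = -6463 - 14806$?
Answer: $- \frac{1104596107}{50184} \approx -22011.0$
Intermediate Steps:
$U = -21269$ ($U = -6463 - 14806 = -21269$)
$n = - \frac{54101}{50184}$ ($n = -1 + \frac{\left(-7896 + 3979\right) \frac{1}{2708 + 5656}}{6} = -1 + \frac{\left(-3917\right) \frac{1}{8364}}{6} = -1 + \frac{1}{6} \left(- \frac{3917}{8364}\right) = -1 - \frac{3917}{50184} = - \frac{54101}{50184} \approx -1.0781$)
$U - \left(\left(165 + k{\left(4 \right)} \left(-34\right)\right) + n\right) = -21269 - \left(\left(165 - -578\right) - \frac{54101}{50184}\right) = -21269 - \left(\left(165 + 578\right) - \frac{54101}{50184}\right) = -21269 - \left(743 - \frac{54101}{50184}\right) = -21269 - \frac{37232611}{50184} = - \frac{1104596107}{50184}$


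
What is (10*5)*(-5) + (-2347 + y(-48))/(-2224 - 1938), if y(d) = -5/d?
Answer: -49831349/199776 ≈ -249.44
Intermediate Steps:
(10*5)*(-5) + (-2347 + y(-48))/(-2224 - 1938) = (10*5)*(-5) + (-2347 - 5/(-48))/(-2224 - 1938) = 50*(-5) + (-2347 - 5*(-1/48))/(-4162) = -250 + (-2347 + 5/48)*(-1/4162) = -250 - 112651/48*(-1/4162) = -250 + 112651/199776 = -49831349/199776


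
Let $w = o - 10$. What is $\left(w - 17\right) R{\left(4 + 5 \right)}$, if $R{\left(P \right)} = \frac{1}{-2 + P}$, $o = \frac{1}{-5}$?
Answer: $- \frac{136}{35} \approx -3.8857$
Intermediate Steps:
$o = - \frac{1}{5} \approx -0.2$
$w = - \frac{51}{5}$ ($w = - \frac{1}{5} - 10 = - \frac{51}{5} \approx -10.2$)
$\left(w - 17\right) R{\left(4 + 5 \right)} = \frac{- \frac{51}{5} - 17}{-2 + \left(4 + 5\right)} = - \frac{136}{5 \left(-2 + 9\right)} = - \frac{136}{5 \cdot 7} = \left(- \frac{136}{5}\right) \frac{1}{7} = - \frac{136}{35}$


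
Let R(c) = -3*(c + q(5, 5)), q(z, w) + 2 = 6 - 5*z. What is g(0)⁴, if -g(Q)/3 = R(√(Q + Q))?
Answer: 1275989841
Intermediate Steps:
q(z, w) = 4 - 5*z (q(z, w) = -2 + (6 - 5*z) = 4 - 5*z)
R(c) = 63 - 3*c (R(c) = -3*(c + (4 - 5*5)) = -3*(c + (4 - 25)) = -3*(c - 21) = -3*(-21 + c) = 63 - 3*c)
g(Q) = -189 + 9*√2*√Q (g(Q) = -3*(63 - 3*√(Q + Q)) = -3*(63 - 3*√2*√Q) = -189 + 9*√2*√Q)
g(0)⁴ = (-189 + 9*√2*√0)⁴ = (-189 + 9*√2*0)⁴ = (-189 + 0)⁴ = (-189)⁴ = 1275989841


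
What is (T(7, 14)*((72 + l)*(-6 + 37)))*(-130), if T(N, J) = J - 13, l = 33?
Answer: -423150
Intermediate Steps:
T(N, J) = -13 + J
(T(7, 14)*((72 + l)*(-6 + 37)))*(-130) = ((-13 + 14)*((72 + 33)*(-6 + 37)))*(-130) = (1*(105*31))*(-130) = (1*3255)*(-130) = 3255*(-130) = -423150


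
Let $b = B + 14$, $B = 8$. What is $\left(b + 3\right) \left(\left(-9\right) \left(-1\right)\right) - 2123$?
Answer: $-1898$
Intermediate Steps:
$b = 22$ ($b = 8 + 14 = 22$)
$\left(b + 3\right) \left(\left(-9\right) \left(-1\right)\right) - 2123 = \left(22 + 3\right) \left(\left(-9\right) \left(-1\right)\right) - 2123 = 25 \cdot 9 - 2123 = 225 - 2123 = -1898$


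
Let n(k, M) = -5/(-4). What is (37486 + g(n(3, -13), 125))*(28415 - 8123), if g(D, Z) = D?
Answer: 760691277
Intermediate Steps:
n(k, M) = 5/4 (n(k, M) = -5*(-1/4) = 5/4)
(37486 + g(n(3, -13), 125))*(28415 - 8123) = (37486 + 5/4)*(28415 - 8123) = (149949/4)*20292 = 760691277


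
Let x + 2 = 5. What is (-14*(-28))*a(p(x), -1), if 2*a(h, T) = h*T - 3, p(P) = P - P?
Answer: -588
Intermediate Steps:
x = 3 (x = -2 + 5 = 3)
p(P) = 0
a(h, T) = -3/2 + T*h/2 (a(h, T) = (h*T - 3)/2 = (T*h - 3)/2 = (-3 + T*h)/2 = -3/2 + T*h/2)
(-14*(-28))*a(p(x), -1) = (-14*(-28))*(-3/2 + (1/2)*(-1)*0) = 392*(-3/2 + 0) = 392*(-3/2) = -588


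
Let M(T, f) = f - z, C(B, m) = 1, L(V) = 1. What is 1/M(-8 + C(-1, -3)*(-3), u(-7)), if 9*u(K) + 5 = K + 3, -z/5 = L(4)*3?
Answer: 1/14 ≈ 0.071429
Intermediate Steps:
z = -15 (z = -5*3 = -15)
u(K) = -2/9 + K/9 (u(K) = -5/9 + (K + 3)/9 = -5/9 + (3 + K)/9 = -5/9 + (⅓ + K/9) = -2/9 + K/9)
M(T, f) = 15 + f (M(T, f) = f - 1*(-15) = f + 15 = 15 + f)
1/M(-8 + C(-1, -3)*(-3), u(-7)) = 1/(15 + (-2/9 + (⅑)*(-7))) = 1/(15 + (-2/9 - 7/9)) = 1/(15 - 1) = 1/14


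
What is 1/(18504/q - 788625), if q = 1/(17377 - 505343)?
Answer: -1/9030111489 ≈ -1.1074e-10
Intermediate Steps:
q = -1/487966 (q = 1/(-487966) = -1/487966 ≈ -2.0493e-6)
1/(18504/q - 788625) = 1/(18504/(-1/487966) - 788625) = 1/(18504*(-487966) - 788625) = 1/(-9029322864 - 788625) = 1/(-9030111489) = -1/9030111489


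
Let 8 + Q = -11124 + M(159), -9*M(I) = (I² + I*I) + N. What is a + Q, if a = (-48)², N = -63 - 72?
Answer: -14431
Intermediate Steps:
N = -135
M(I) = 15 - 2*I²/9 (M(I) = -((I² + I*I) - 135)/9 = -((I² + I²) - 135)/9 = -(2*I² - 135)/9 = -(-135 + 2*I²)/9 = 15 - 2*I²/9)
a = 2304
Q = -16735 (Q = -8 + (-11124 + (15 - 2/9*159²)) = -8 + (-11124 + (15 - 2/9*25281)) = -8 + (-11124 + (15 - 5618)) = -8 + (-11124 - 5603) = -8 - 16727 = -16735)
a + Q = 2304 - 16735 = -14431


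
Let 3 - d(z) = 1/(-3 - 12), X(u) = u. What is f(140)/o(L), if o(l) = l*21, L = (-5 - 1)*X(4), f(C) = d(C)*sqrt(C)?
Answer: -23*sqrt(35)/1890 ≈ -0.071995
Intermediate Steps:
d(z) = 46/15 (d(z) = 3 - 1/(-3 - 12) = 3 - 1/(-15) = 3 - 1*(-1/15) = 3 + 1/15 = 46/15)
f(C) = 46*sqrt(C)/15
L = -24 (L = (-5 - 1)*4 = -6*4 = -24)
o(l) = 21*l
f(140)/o(L) = (46*sqrt(140)/15)/((21*(-24))) = (46*(2*sqrt(35))/15)/(-504) = (92*sqrt(35)/15)*(-1/504) = -23*sqrt(35)/1890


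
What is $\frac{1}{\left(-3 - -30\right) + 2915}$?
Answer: $\frac{1}{2942} \approx 0.0003399$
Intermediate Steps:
$\frac{1}{\left(-3 - -30\right) + 2915} = \frac{1}{\left(-3 + 30\right) + 2915} = \frac{1}{27 + 2915} = \frac{1}{2942}$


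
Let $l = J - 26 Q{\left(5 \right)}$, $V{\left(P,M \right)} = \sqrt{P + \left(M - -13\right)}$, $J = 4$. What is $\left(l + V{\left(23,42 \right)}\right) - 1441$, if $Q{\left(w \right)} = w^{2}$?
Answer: $-2087 + \sqrt{78} \approx -2078.2$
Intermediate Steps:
$V{\left(P,M \right)} = \sqrt{13 + M + P}$ ($V{\left(P,M \right)} = \sqrt{P + \left(M + 13\right)} = \sqrt{P + \left(13 + M\right)} = \sqrt{13 + M + P}$)
$l = -646$ ($l = 4 - 26 \cdot 5^{2} = 4 - 650 = -646$)
$\left(l + V{\left(23,42 \right)}\right) - 1441 = \left(-646 + \sqrt{13 + 42 + 23}\right) - 1441 = \left(-646 + \sqrt{78}\right) - 1441 = -2087 + \sqrt{78}$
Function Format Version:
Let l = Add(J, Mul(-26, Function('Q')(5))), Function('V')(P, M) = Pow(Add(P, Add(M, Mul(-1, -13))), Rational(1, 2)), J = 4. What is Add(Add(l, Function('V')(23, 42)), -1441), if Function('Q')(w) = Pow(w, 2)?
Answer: Add(-2087, Pow(78, Rational(1, 2))) ≈ -2078.2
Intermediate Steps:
Function('V')(P, M) = Pow(Add(13, M, P), Rational(1, 2)) (Function('V')(P, M) = Pow(Add(P, Add(M, 13)), Rational(1, 2)) = Pow(Add(P, Add(13, M)), Rational(1, 2)) = Pow(Add(13, M, P), Rational(1, 2)))
l = -646 (l = Add(4, Mul(-26, Pow(5, 2))) = Add(4, Mul(-26, 25)) = Add(4, -650) = -646)
Add(Add(l, Function('V')(23, 42)), -1441) = Add(Add(-646, Pow(Add(13, 42, 23), Rational(1, 2))), -1441) = Add(Add(-646, Pow(78, Rational(1, 2))), -1441) = Add(-2087, Pow(78, Rational(1, 2)))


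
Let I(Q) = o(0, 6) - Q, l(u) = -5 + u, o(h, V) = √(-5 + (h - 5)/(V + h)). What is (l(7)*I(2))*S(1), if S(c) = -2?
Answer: 8 - 2*I*√210/3 ≈ 8.0 - 9.6609*I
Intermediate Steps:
o(h, V) = √(-5 + (-5 + h)/(V + h))
I(Q) = -Q + I*√210/6 (I(Q) = √((-5 - 5*6 - 4*0)/(6 + 0)) - Q = √((-5 - 30 + 0)/6) - Q = √((⅙)*(-35)) - Q = √(-35/6) - Q = I*√210/6 - Q = -Q + I*√210/6)
(l(7)*I(2))*S(1) = ((-5 + 7)*(-1*2 + I*√210/6))*(-2) = (2*(-2 + I*√210/6))*(-2) = (-4 + I*√210/3)*(-2) = 8 - 2*I*√210/3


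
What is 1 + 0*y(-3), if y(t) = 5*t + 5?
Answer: 1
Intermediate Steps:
y(t) = 5 + 5*t
1 + 0*y(-3) = 1 + 0*(5 + 5*(-3)) = 1 + 0*(5 - 15) = 1 + 0*(-10) = 1 + 0 = 1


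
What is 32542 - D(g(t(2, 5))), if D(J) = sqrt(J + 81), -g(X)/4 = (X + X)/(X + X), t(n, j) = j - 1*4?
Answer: 32542 - sqrt(77) ≈ 32533.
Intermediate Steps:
t(n, j) = -4 + j (t(n, j) = j - 4 = -4 + j)
g(X) = -4 (g(X) = -4*(X + X)/(X + X) = -4*2*X/(2*X) = -4*2*X*1/(2*X) = -4*1 = -4)
D(J) = sqrt(81 + J)
32542 - D(g(t(2, 5))) = 32542 - sqrt(81 - 4) = 32542 - sqrt(77)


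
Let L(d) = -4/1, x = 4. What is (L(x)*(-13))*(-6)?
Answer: -312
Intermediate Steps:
L(d) = -4 (L(d) = -4*1 = -4)
(L(x)*(-13))*(-6) = -4*(-13)*(-6) = 52*(-6) = -312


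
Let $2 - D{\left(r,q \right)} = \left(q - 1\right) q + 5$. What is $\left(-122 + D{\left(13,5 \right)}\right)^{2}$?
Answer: $21025$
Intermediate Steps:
$D{\left(r,q \right)} = -3 - q \left(-1 + q\right)$ ($D{\left(r,q \right)} = 2 - \left(\left(q - 1\right) q + 5\right) = 2 - \left(\left(-1 + q\right) q + 5\right) = 2 - \left(q \left(-1 + q\right) + 5\right) = 2 - \left(5 + q \left(-1 + q\right)\right) = -3 - q \left(-1 + q\right)$)
$\left(-122 + D{\left(13,5 \right)}\right)^{2} = \left(-122 - 23\right)^{2} = \left(-145\right)^{2} = 21025$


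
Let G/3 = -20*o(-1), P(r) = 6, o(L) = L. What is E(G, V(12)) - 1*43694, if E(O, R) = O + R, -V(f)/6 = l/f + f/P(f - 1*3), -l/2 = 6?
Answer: -43640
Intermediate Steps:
l = -12 (l = -2*6 = -12)
V(f) = -f + 72/f (V(f) = -6*(-12/f + f/6) = -f + 72/f)
G = 60 (G = 3*(-20*(-1)) = 3*20 = 60)
E(G, V(12)) - 1*43694 = (60 + (-1*12 + 72/12)) - 1*43694 = (60 + (-12 + 72*(1/12))) - 43694 = (60 + (-12 + 6)) - 43694 = (60 - 6) - 43694 = 54 - 43694 = -43640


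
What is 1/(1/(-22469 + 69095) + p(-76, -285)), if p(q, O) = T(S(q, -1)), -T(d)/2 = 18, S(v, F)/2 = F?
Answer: -46626/1678535 ≈ -0.027778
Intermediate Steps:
S(v, F) = 2*F
T(d) = -36 (T(d) = -2*18 = -36)
p(q, O) = -36
1/(1/(-22469 + 69095) + p(-76, -285)) = 1/(1/(-22469 + 69095) - 36) = 1/(1/46626 - 36) = 1/(-1678535/46626) = -46626/1678535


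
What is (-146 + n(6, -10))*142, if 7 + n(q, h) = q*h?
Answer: -30246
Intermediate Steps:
n(q, h) = -7 + h*q (n(q, h) = -7 + q*h = -7 + h*q)
(-146 + n(6, -10))*142 = (-146 + (-7 - 10*6))*142 = (-146 + (-7 - 60))*142 = (-146 - 67)*142 = -213*142 = -30246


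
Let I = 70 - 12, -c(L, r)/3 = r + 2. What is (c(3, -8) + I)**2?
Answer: 5776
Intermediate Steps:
c(L, r) = -6 - 3*r (c(L, r) = -3*(r + 2) = -3*(2 + r) = -6 - 3*r)
I = 58
(c(3, -8) + I)**2 = ((-6 - 3*(-8)) + 58)**2 = ((-6 + 24) + 58)**2 = (18 + 58)**2 = 76**2 = 5776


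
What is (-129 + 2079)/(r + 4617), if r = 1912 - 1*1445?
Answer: 975/2542 ≈ 0.38356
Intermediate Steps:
r = 467 (r = 1912 - 1445 = 467)
(-129 + 2079)/(r + 4617) = (-129 + 2079)/(467 + 4617) = 1950/5084 = 1950*(1/5084) = 975/2542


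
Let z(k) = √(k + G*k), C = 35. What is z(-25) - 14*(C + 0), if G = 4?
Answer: -490 + 5*I*√5 ≈ -490.0 + 11.18*I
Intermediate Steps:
z(k) = √5*√k (z(k) = √(k + 4*k) = √(5*k) = √5*√k)
z(-25) - 14*(C + 0) = √5*√(-25) - 14*(35 + 0) = √5*(5*I) - 14*35 = 5*I*√5 - 490 = -490 + 5*I*√5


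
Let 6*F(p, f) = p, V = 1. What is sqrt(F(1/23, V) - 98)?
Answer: I*sqrt(1866174)/138 ≈ 9.8991*I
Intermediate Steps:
F(p, f) = p/6
sqrt(F(1/23, V) - 98) = sqrt((1/6)/23 - 98) = sqrt((1/6)*(1/23) - 98) = sqrt(1/138 - 98) = sqrt(-13523/138) = I*sqrt(1866174)/138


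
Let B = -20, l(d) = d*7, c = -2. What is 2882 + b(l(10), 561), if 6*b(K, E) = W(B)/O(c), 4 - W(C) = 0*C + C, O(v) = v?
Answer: 2880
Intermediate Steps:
l(d) = 7*d
W(C) = 4 - C (W(C) = 4 - (0*C + C) = 4 - (0 + C) = 4 - C)
b(K, E) = -2 (b(K, E) = ((4 - 1*(-20))/(-2))/6 = ((4 + 20)*(-½))/6 = (24*(-½))/6 = (⅙)*(-12) = -2)
2882 + b(l(10), 561) = 2882 - 2 = 2880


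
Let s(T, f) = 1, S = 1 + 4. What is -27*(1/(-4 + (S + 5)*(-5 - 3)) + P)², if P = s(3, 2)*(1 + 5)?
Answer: -759027/784 ≈ -968.15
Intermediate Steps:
S = 5
P = 6 (P = 1*(1 + 5) = 1*6 = 6)
-27*(1/(-4 + (S + 5)*(-5 - 3)) + P)² = -27*(1/(-4 + (5 + 5)*(-5 - 3)) + 6)² = -27*(1/(-4 + 10*(-8)) + 6)² = -27*(1/(-4 - 80) + 6)² = -27*(1/(-84) + 6)² = -27*(-1/84 + 6)² = -27*(503/84)² = -27*253009/7056 = -759027/784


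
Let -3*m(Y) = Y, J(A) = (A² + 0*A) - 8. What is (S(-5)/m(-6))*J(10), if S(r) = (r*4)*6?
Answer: -5520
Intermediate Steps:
J(A) = -8 + A² (J(A) = (A² + 0) - 8 = A² - 8 = -8 + A²)
m(Y) = -Y/3
S(r) = 24*r (S(r) = (4*r)*6 = 24*r)
(S(-5)/m(-6))*J(10) = ((24*(-5))/((-⅓*(-6))))*(-8 + 10²) = (-120/2)*(-8 + 100) = -120*½*92 = -60*92 = -5520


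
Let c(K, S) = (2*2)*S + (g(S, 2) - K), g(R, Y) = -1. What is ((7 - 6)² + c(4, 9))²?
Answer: 1024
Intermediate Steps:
c(K, S) = -1 - K + 4*S (c(K, S) = (2*2)*S + (-1 - K) = 4*S + (-1 - K) = -1 - K + 4*S)
((7 - 6)² + c(4, 9))² = ((7 - 6)² + (-1 - 1*4 + 4*9))² = (1² + (-1 - 4 + 36))² = (1 + 31)² = 32² = 1024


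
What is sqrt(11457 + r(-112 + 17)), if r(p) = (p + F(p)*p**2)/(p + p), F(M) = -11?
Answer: 2*sqrt(2995) ≈ 109.45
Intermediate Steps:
r(p) = (p - 11*p**2)/(2*p) (r(p) = (p - 11*p**2)/(p + p) = (p - 11*p**2)/((2*p)) = (p - 11*p**2)*(1/(2*p)) = (p - 11*p**2)/(2*p))
sqrt(11457 + r(-112 + 17)) = sqrt(11457 + (1/2 - 11*(-112 + 17)/2)) = sqrt(11457 + (1/2 - 11/2*(-95))) = sqrt(11457 + (1/2 + 1045/2)) = sqrt(11457 + 523) = sqrt(11980) = 2*sqrt(2995)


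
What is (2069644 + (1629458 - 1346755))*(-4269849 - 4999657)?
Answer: -21805094630582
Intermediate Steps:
(2069644 + (1629458 - 1346755))*(-4269849 - 4999657) = (2069644 + 282703)*(-9269506) = 2352347*(-9269506) = -21805094630582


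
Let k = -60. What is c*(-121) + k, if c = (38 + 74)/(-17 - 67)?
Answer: 304/3 ≈ 101.33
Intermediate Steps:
c = -4/3 (c = 112/(-84) = 112*(-1/84) = -4/3 ≈ -1.3333)
c*(-121) + k = -4/3*(-121) - 60 = 484/3 - 60 = 304/3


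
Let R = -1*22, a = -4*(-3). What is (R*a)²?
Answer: 69696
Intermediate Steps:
a = 12
R = -22
(R*a)² = (-22*12)² = (-264)² = 69696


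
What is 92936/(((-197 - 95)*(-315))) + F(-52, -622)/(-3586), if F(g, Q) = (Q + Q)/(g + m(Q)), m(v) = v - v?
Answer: 1075971167/1071980910 ≈ 1.0037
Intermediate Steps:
m(v) = 0
F(g, Q) = 2*Q/g (F(g, Q) = (Q + Q)/(g + 0) = (2*Q)/g = 2*Q/g)
92936/(((-197 - 95)*(-315))) + F(-52, -622)/(-3586) = 92936/(((-197 - 95)*(-315))) + (2*(-622)/(-52))/(-3586) = 92936/((-292*(-315))) + (2*(-622)*(-1/52))*(-1/3586) = 92936/91980 + (311/13)*(-1/3586) = 92936*(1/91980) - 311/46618 = 23234/22995 - 311/46618 = 1075971167/1071980910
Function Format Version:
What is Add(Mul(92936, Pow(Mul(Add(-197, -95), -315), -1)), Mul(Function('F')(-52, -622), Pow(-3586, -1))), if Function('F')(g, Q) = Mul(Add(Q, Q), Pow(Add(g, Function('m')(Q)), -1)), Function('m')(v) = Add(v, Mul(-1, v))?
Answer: Rational(1075971167, 1071980910) ≈ 1.0037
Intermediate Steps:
Function('m')(v) = 0
Function('F')(g, Q) = Mul(2, Q, Pow(g, -1)) (Function('F')(g, Q) = Mul(Add(Q, Q), Pow(Add(g, 0), -1)) = Mul(Mul(2, Q), Pow(g, -1)) = Mul(2, Q, Pow(g, -1)))
Add(Mul(92936, Pow(Mul(Add(-197, -95), -315), -1)), Mul(Function('F')(-52, -622), Pow(-3586, -1))) = Add(Mul(92936, Pow(Mul(Add(-197, -95), -315), -1)), Mul(Mul(2, -622, Pow(-52, -1)), Pow(-3586, -1))) = Add(Mul(92936, Pow(Mul(-292, -315), -1)), Mul(Mul(2, -622, Rational(-1, 52)), Rational(-1, 3586))) = Add(Mul(92936, Pow(91980, -1)), Mul(Rational(311, 13), Rational(-1, 3586))) = Add(Mul(92936, Rational(1, 91980)), Rational(-311, 46618)) = Add(Rational(23234, 22995), Rational(-311, 46618)) = Rational(1075971167, 1071980910)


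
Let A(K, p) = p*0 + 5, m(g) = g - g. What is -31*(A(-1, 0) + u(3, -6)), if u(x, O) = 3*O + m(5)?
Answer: 403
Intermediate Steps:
m(g) = 0
A(K, p) = 5 (A(K, p) = 0 + 5 = 5)
u(x, O) = 3*O (u(x, O) = 3*O + 0 = 3*O)
-31*(A(-1, 0) + u(3, -6)) = -31*(5 + 3*(-6)) = -31*(5 - 18) = -31*(-13) = 403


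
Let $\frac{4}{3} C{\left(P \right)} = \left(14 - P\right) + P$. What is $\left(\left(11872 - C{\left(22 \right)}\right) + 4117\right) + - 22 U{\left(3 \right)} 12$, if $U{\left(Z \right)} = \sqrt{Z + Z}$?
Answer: $\frac{31957}{2} - 264 \sqrt{6} \approx 15332.0$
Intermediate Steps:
$U{\left(Z \right)} = \sqrt{2} \sqrt{Z}$ ($U{\left(Z \right)} = \sqrt{2 Z} = \sqrt{2} \sqrt{Z}$)
$C{\left(P \right)} = \frac{21}{2}$ ($C{\left(P \right)} = \frac{3 \left(\left(14 - P\right) + P\right)}{4} = \frac{3}{4} \cdot 14 = \frac{21}{2}$)
$\left(\left(11872 - C{\left(22 \right)}\right) + 4117\right) + - 22 U{\left(3 \right)} 12 = \left(\left(11872 - \frac{21}{2}\right) + 4117\right) + - 22 \sqrt{2} \sqrt{3} \cdot 12 = \left(\left(11872 - \frac{21}{2}\right) + 4117\right) + - 22 \sqrt{6} \cdot 12 = \left(\frac{23723}{2} + 4117\right) - 264 \sqrt{6} = \frac{31957}{2} - 264 \sqrt{6}$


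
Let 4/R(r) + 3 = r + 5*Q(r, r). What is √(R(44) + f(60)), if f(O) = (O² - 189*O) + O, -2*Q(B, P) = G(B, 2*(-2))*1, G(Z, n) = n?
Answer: 2*I*√4993869/51 ≈ 87.635*I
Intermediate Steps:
Q(B, P) = 2 (Q(B, P) = -2*(-2)/2 = -(-2) = -½*(-4) = 2)
f(O) = O² - 188*O
R(r) = 4/(7 + r) (R(r) = 4/(-3 + (r + 5*2)) = 4/(-3 + (r + 10)) = 4/(-3 + (10 + r)) = 4/(7 + r))
√(R(44) + f(60)) = √(4/(7 + 44) + 60*(-188 + 60)) = √(4/51 + 60*(-128)) = √(4*(1/51) - 7680) = √(4/51 - 7680) = √(-391676/51) = 2*I*√4993869/51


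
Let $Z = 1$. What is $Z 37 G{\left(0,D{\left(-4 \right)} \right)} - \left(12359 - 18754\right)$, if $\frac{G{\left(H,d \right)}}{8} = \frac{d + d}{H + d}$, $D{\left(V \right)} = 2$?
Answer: $6987$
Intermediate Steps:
$G{\left(H,d \right)} = \frac{16 d}{H + d}$ ($G{\left(H,d \right)} = 8 \frac{d + d}{H + d} = 8 \frac{2 d}{H + d} = \frac{16 d}{H + d}$)
$Z 37 G{\left(0,D{\left(-4 \right)} \right)} - \left(12359 - 18754\right) = 1 \cdot 37 \cdot 16 \cdot 2 \frac{1}{0 + 2} - \left(12359 - 18754\right) = 37 \cdot 16 \cdot 2 \cdot \frac{1}{2} - -6395 = 37 \cdot 16 \cdot 2 \cdot \frac{1}{2} + 6395 = 37 \cdot 16 + 6395 = 592 + 6395 = 6987$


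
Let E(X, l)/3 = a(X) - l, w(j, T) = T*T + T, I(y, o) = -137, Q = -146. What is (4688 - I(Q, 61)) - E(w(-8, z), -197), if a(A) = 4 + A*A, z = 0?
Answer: 4222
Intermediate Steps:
w(j, T) = T + T² (w(j, T) = T² + T = T + T²)
a(A) = 4 + A²
E(X, l) = 12 - 3*l + 3*X² (E(X, l) = 3*((4 + X²) - l) = 3*(4 + X² - l) = 12 - 3*l + 3*X²)
(4688 - I(Q, 61)) - E(w(-8, z), -197) = (4688 - 1*(-137)) - (12 - 3*(-197) + 3*(0*(1 + 0))²) = (4688 + 137) - (12 + 591 + 3*(0*1)²) = 4825 - (12 + 591 + 3*0²) = 4825 - (12 + 591 + 3*0) = 4825 - (12 + 591 + 0) = 4825 - 1*603 = 4825 - 603 = 4222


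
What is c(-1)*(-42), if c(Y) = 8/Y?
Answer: 336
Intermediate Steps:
c(-1)*(-42) = (8/(-1))*(-42) = (8*(-1))*(-42) = -8*(-42) = 336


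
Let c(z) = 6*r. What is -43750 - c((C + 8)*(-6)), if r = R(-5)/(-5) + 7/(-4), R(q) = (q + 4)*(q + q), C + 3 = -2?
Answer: -87455/2 ≈ -43728.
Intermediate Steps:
C = -5 (C = -3 - 2 = -5)
R(q) = 2*q*(4 + q) (R(q) = (4 + q)*(2*q) = 2*q*(4 + q))
r = -15/4 (r = (2*(-5)*(4 - 5))/(-5) + 7/(-4) = (2*(-5)*(-1))*(-1/5) + 7*(-1/4) = 10*(-1/5) - 7/4 = -2 - 7/4 = -15/4 ≈ -3.7500)
c(z) = -45/2 (c(z) = 6*(-15/4) = -45/2)
-43750 - c((C + 8)*(-6)) = -43750 - 1*(-45/2) = -43750 + 45/2 = -87455/2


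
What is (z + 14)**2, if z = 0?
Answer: 196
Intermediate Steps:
(z + 14)**2 = (0 + 14)**2 = 14**2 = 196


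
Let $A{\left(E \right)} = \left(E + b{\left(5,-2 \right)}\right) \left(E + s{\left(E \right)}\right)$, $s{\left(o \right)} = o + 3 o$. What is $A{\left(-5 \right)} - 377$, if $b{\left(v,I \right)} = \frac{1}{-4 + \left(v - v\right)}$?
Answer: $- \frac{983}{4} \approx -245.75$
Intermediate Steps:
$s{\left(o \right)} = 4 o$
$b{\left(v,I \right)} = - \frac{1}{4}$ ($b{\left(v,I \right)} = \frac{1}{-4 + 0} = \frac{1}{-4} = - \frac{1}{4}$)
$A{\left(E \right)} = 5 E \left(- \frac{1}{4} + E\right)$ ($A{\left(E \right)} = \left(E - \frac{1}{4}\right) \left(E + 4 E\right) = \left(- \frac{1}{4} + E\right) 5 E = 5 E \left(- \frac{1}{4} + E\right)$)
$A{\left(-5 \right)} - 377 = \frac{5}{4} \left(-5\right) \left(-1 + 4 \left(-5\right)\right) - 377 = \frac{5}{4} \left(-5\right) \left(-1 - 20\right) - 377 = \frac{5}{4} \left(-5\right) \left(-21\right) - 377 = \frac{525}{4} - 377 = - \frac{983}{4}$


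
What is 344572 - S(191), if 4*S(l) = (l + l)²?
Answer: 308091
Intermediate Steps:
S(l) = l² (S(l) = (l + l)²/4 = (2*l)²/4 = (4*l²)/4 = l²)
344572 - S(191) = 344572 - 1*191² = 344572 - 1*36481 = 344572 - 36481 = 308091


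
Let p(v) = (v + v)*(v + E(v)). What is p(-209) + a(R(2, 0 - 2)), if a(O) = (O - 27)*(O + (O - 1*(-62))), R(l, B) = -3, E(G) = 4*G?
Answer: 435130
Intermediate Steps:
p(v) = 10*v**2 (p(v) = (v + v)*(v + 4*v) = (2*v)*(5*v) = 10*v**2)
a(O) = (-27 + O)*(62 + 2*O) (a(O) = (-27 + O)*(O + (O + 62)) = (-27 + O)*(O + (62 + O)) = (-27 + O)*(62 + 2*O))
p(-209) + a(R(2, 0 - 2)) = 10*(-209)**2 + (-1674 + 2*(-3)**2 + 8*(-3)) = 10*43681 + (-1674 + 2*9 - 24) = 436810 + (-1674 + 18 - 24) = 436810 - 1680 = 435130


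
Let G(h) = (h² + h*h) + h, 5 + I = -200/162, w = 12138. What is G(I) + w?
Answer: 80106563/6561 ≈ 12210.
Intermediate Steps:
I = -505/81 (I = -5 - 200/162 = -5 - 200*1/162 = -5 - 100/81 = -505/81 ≈ -6.2346)
G(h) = h + 2*h² (G(h) = (h² + h²) + h = 2*h² + h = h + 2*h²)
G(I) + w = -505*(1 + 2*(-505/81))/81 + 12138 = -505*(1 - 1010/81)/81 + 12138 = -505/81*(-929/81) + 12138 = 469145/6561 + 12138 = 80106563/6561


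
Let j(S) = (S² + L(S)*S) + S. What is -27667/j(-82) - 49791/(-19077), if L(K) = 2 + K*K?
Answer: 9219473783/3464955510 ≈ 2.6608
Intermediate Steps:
L(K) = 2 + K²
j(S) = S + S² + S*(2 + S²) (j(S) = (S² + (2 + S²)*S) + S = (S² + S*(2 + S²)) + S = S + S² + S*(2 + S²))
-27667/j(-82) - 49791/(-19077) = -27667*(-1/(82*(3 - 82 + (-82)²))) - 49791/(-19077) = -27667*(-1/(82*(3 - 82 + 6724))) - 49791*(-1/19077) = -27667/((-82*6645)) + 16597/6359 = -27667/(-544890) + 16597/6359 = -27667*(-1/544890) + 16597/6359 = 27667/544890 + 16597/6359 = 9219473783/3464955510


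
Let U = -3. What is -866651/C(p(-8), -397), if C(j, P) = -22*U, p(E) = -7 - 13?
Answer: -866651/66 ≈ -13131.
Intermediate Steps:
p(E) = -20
C(j, P) = 66 (C(j, P) = -22*(-3) = 66)
-866651/C(p(-8), -397) = -866651/66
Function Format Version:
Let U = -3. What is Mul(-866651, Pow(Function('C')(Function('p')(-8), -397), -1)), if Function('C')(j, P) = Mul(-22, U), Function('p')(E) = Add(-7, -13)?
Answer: Rational(-866651, 66) ≈ -13131.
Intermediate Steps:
Function('p')(E) = -20
Function('C')(j, P) = 66 (Function('C')(j, P) = Mul(-22, -3) = 66)
Mul(-866651, Pow(Function('C')(Function('p')(-8), -397), -1)) = Mul(-866651, Pow(66, -1)) = Mul(-866651, Rational(1, 66)) = Rational(-866651, 66)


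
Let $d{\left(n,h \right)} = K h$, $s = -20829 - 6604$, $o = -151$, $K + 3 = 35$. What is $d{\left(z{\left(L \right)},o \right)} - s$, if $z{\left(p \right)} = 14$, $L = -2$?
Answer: $22601$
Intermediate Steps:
$K = 32$ ($K = -3 + 35 = 32$)
$s = -27433$ ($s = -20829 - 6604 = -27433$)
$d{\left(n,h \right)} = 32 h$
$d{\left(z{\left(L \right)},o \right)} - s = 32 \left(-151\right) - -27433 = -4832 + 27433 = 22601$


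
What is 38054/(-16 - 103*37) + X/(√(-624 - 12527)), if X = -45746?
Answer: -38054/3827 + 45746*I*√13151/13151 ≈ -9.9436 + 398.91*I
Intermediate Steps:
38054/(-16 - 103*37) + X/(√(-624 - 12527)) = 38054/(-16 - 103*37) - 45746/√(-624 - 12527) = 38054/(-16 - 3811) - 45746*(-I*√13151/13151) = 38054/(-3827) - 45746*(-I*√13151/13151) = 38054*(-1/3827) - (-45746)*I*√13151/13151 = -38054/3827 + 45746*I*√13151/13151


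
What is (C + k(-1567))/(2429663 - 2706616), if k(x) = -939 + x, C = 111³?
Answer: -1365125/276953 ≈ -4.9291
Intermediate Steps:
C = 1367631
(C + k(-1567))/(2429663 - 2706616) = (1367631 + (-939 - 1567))/(2429663 - 2706616) = (1367631 - 2506)/(-276953) = 1365125*(-1/276953) = -1365125/276953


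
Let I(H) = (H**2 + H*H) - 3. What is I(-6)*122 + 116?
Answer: 8534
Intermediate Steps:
I(H) = -3 + 2*H**2 (I(H) = (H**2 + H**2) - 3 = 2*H**2 - 3 = -3 + 2*H**2)
I(-6)*122 + 116 = (-3 + 2*(-6)**2)*122 + 116 = (-3 + 2*36)*122 + 116 = (-3 + 72)*122 + 116 = 69*122 + 116 = 8418 + 116 = 8534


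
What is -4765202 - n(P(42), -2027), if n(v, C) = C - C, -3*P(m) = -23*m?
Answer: -4765202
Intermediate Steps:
P(m) = 23*m/3 (P(m) = -(-23)*m/3 = 23*m/3)
n(v, C) = 0
-4765202 - n(P(42), -2027) = -4765202 - 1*0 = -4765202 + 0 = -4765202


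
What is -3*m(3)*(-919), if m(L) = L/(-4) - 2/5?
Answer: -63411/20 ≈ -3170.6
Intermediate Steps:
m(L) = -⅖ - L/4 (m(L) = L*(-¼) - 2*⅕ = -L/4 - ⅖ = -⅖ - L/4)
-3*m(3)*(-919) = -3*(-⅖ - ¼*3)*(-919) = -3*(-⅖ - ¾)*(-919) = -3*(-23/20)*(-919) = (69/20)*(-919) = -63411/20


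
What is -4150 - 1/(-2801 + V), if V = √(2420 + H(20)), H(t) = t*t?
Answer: -32547538349/7842781 + 2*√705/7842781 ≈ -4150.0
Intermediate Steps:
H(t) = t²
V = 2*√705 (V = √(2420 + 20²) = √(2420 + 400) = √2820 = 2*√705 ≈ 53.104)
-4150 - 1/(-2801 + V) = -4150 - 1/(-2801 + 2*√705)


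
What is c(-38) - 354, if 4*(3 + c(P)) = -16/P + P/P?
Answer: -27105/76 ≈ -356.64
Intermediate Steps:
c(P) = -11/4 - 4/P (c(P) = -3 + (-16/P + P/P)/4 = -3 + (-16/P + 1)/4 = -3 + (1 - 16/P)/4 = -3 + (1/4 - 4/P) = -11/4 - 4/P)
c(-38) - 354 = (-11/4 - 4/(-38)) - 354 = (-11/4 - 4*(-1/38)) - 354 = (-11/4 + 2/19) - 354 = -201/76 - 354 = -27105/76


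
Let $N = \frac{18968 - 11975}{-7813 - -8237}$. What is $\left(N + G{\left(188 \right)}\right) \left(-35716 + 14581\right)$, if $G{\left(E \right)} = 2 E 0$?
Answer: $- \frac{147797055}{424} \approx -3.4858 \cdot 10^{5}$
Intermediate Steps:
$G{\left(E \right)} = 0$
$N = \frac{6993}{424}$ ($N = \frac{6993}{-7813 + 8237} = \frac{6993}{424} \approx 16.493$)
$\left(N + G{\left(188 \right)}\right) \left(-35716 + 14581\right) = \left(\frac{6993}{424} + 0\right) \left(-35716 + 14581\right) = \frac{6993}{424} \left(-21135\right) = - \frac{147797055}{424}$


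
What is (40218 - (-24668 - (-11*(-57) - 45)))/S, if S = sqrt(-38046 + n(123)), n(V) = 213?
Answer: -65468*I*sqrt(37833)/37833 ≈ -336.58*I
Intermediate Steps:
S = I*sqrt(37833) (S = sqrt(-38046 + 213) = sqrt(-37833) = I*sqrt(37833) ≈ 194.51*I)
(40218 - (-24668 - (-11*(-57) - 45)))/S = (40218 - (-24668 - (-11*(-57) - 45)))/((I*sqrt(37833))) = (40218 - (-24668 - (627 - 45)))*(-I*sqrt(37833)/37833) = (40218 - (-24668 - 1*582))*(-I*sqrt(37833)/37833) = (40218 - (-24668 - 582))*(-I*sqrt(37833)/37833) = (40218 - 1*(-25250))*(-I*sqrt(37833)/37833) = (40218 + 25250)*(-I*sqrt(37833)/37833) = 65468*(-I*sqrt(37833)/37833) = -65468*I*sqrt(37833)/37833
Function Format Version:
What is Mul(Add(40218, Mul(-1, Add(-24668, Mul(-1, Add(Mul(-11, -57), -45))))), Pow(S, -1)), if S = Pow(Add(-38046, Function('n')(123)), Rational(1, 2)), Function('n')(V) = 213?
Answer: Mul(Rational(-65468, 37833), I, Pow(37833, Rational(1, 2))) ≈ Mul(-336.58, I)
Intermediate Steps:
S = Mul(I, Pow(37833, Rational(1, 2))) (S = Pow(Add(-38046, 213), Rational(1, 2)) = Pow(-37833, Rational(1, 2)) = Mul(I, Pow(37833, Rational(1, 2))) ≈ Mul(194.51, I))
Mul(Add(40218, Mul(-1, Add(-24668, Mul(-1, Add(Mul(-11, -57), -45))))), Pow(S, -1)) = Mul(Add(40218, Mul(-1, Add(-24668, Mul(-1, Add(Mul(-11, -57), -45))))), Pow(Mul(I, Pow(37833, Rational(1, 2))), -1)) = Mul(Add(40218, Mul(-1, Add(-24668, Mul(-1, Add(627, -45))))), Mul(Rational(-1, 37833), I, Pow(37833, Rational(1, 2)))) = Mul(Add(40218, Mul(-1, Add(-24668, Mul(-1, 582)))), Mul(Rational(-1, 37833), I, Pow(37833, Rational(1, 2)))) = Mul(Add(40218, Mul(-1, Add(-24668, -582))), Mul(Rational(-1, 37833), I, Pow(37833, Rational(1, 2)))) = Mul(Add(40218, Mul(-1, -25250)), Mul(Rational(-1, 37833), I, Pow(37833, Rational(1, 2)))) = Mul(Add(40218, 25250), Mul(Rational(-1, 37833), I, Pow(37833, Rational(1, 2)))) = Mul(65468, Mul(Rational(-1, 37833), I, Pow(37833, Rational(1, 2)))) = Mul(Rational(-65468, 37833), I, Pow(37833, Rational(1, 2)))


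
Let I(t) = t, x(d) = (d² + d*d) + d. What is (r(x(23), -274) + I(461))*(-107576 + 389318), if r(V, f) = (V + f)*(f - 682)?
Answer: -217231816002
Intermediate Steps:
x(d) = d + 2*d² (x(d) = (d² + d²) + d = 2*d² + d = d + 2*d²)
r(V, f) = (-682 + f)*(V + f) (r(V, f) = (V + f)*(-682 + f) = (-682 + f)*(V + f))
(r(x(23), -274) + I(461))*(-107576 + 389318) = (((-274)² - 15686*(1 + 2*23) - 682*(-274) + (23*(1 + 2*23))*(-274)) + 461)*(-107576 + 389318) = ((75076 - 15686*(1 + 46) + 186868 + (23*(1 + 46))*(-274)) + 461)*281742 = ((75076 - 15686*47 + 186868 + (23*47)*(-274)) + 461)*281742 = ((75076 - 682*1081 + 186868 + 1081*(-274)) + 461)*281742 = ((75076 - 737242 + 186868 - 296194) + 461)*281742 = (-771492 + 461)*281742 = -771031*281742 = -217231816002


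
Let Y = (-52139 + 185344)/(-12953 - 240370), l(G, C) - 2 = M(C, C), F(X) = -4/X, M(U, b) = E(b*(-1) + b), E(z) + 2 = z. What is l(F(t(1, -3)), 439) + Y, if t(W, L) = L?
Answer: -133205/253323 ≈ -0.52583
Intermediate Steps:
E(z) = -2 + z
M(U, b) = -2 (M(U, b) = -2 + (b*(-1) + b) = -2 + (-b + b) = -2 + 0 = -2)
l(G, C) = 0 (l(G, C) = 2 - 2 = 0)
Y = -133205/253323 (Y = 133205/(-253323) = 133205*(-1/253323) = -133205/253323 ≈ -0.52583)
l(F(t(1, -3)), 439) + Y = 0 - 133205/253323 = -133205/253323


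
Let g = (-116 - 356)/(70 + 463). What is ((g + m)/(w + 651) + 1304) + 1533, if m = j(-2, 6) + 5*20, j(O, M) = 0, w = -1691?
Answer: 393138253/138580 ≈ 2836.9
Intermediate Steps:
g = -472/533 ≈ -0.88555
m = 100 (m = 0 + 5*20 = 0 + 100 = 100)
((g + m)/(w + 651) + 1304) + 1533 = ((-472/533 + 100)/(-1691 + 651) + 1304) + 1533 = ((52828/533)/(-1040) + 1304) + 1533 = ((52828/533)*(-1/1040) + 1304) + 1533 = (-13207/138580 + 1304) + 1533 = 180695113/138580 + 1533 = 393138253/138580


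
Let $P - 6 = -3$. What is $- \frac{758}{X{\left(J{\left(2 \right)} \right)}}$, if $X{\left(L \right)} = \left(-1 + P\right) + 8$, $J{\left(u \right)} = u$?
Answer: $- \frac{379}{5} \approx -75.8$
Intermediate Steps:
$P = 3$ ($P = 6 - 3 = 3$)
$X{\left(L \right)} = 10$ ($X{\left(L \right)} = \left(-1 + 3\right) + 8 = 2 + 8 = 10$)
$- \frac{758}{X{\left(J{\left(2 \right)} \right)}} = - \frac{758}{10} = \left(-758\right) \frac{1}{10} = - \frac{379}{5}$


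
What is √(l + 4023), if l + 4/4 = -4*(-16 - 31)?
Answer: √4210 ≈ 64.885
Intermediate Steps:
l = 187 (l = -1 - 4*(-16 - 31) = -1 - 4*(-47) = -1 + 188 = 187)
√(l + 4023) = √(187 + 4023) = √4210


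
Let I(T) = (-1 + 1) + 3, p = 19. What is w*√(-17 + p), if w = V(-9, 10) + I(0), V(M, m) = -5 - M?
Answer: 7*√2 ≈ 9.8995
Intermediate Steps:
I(T) = 3 (I(T) = 0 + 3 = 3)
w = 7 (w = (-5 - 1*(-9)) + 3 = (-5 + 9) + 3 = 4 + 3 = 7)
w*√(-17 + p) = 7*√(-17 + 19) = 7*√2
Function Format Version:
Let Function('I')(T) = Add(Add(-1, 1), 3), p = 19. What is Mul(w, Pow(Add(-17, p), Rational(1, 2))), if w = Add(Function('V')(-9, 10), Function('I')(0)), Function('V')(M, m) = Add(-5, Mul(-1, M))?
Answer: Mul(7, Pow(2, Rational(1, 2))) ≈ 9.8995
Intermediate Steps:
Function('I')(T) = 3 (Function('I')(T) = Add(0, 3) = 3)
w = 7 (w = Add(Add(-5, Mul(-1, -9)), 3) = Add(Add(-5, 9), 3) = Add(4, 3) = 7)
Mul(w, Pow(Add(-17, p), Rational(1, 2))) = Mul(7, Pow(Add(-17, 19), Rational(1, 2))) = Mul(7, Pow(2, Rational(1, 2)))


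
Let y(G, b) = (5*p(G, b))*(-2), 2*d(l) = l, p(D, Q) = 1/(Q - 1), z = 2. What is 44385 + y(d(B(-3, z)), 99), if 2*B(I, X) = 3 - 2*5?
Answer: 2174860/49 ≈ 44385.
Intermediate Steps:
p(D, Q) = 1/(-1 + Q)
B(I, X) = -7/2 (B(I, X) = (3 - 2*5)/2 = (3 - 10)/2 = (1/2)*(-7) = -7/2)
d(l) = l/2
y(G, b) = -10/(-1 + b) (y(G, b) = (5/(-1 + b))*(-2) = -10/(-1 + b))
44385 + y(d(B(-3, z)), 99) = 44385 - 10/(-1 + 99) = 44385 - 10/98 = 44385 - 10*1/98 = 44385 - 5/49 = 2174860/49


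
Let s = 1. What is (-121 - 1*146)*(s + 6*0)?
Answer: -267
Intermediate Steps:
(-121 - 1*146)*(s + 6*0) = (-121 - 1*146)*(1 + 6*0) = (-121 - 146)*(1 + 0) = -267*1 = -267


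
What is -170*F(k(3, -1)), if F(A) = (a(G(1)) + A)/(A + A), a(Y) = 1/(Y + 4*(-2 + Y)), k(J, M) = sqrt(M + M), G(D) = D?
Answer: -85 - 85*I*sqrt(2)/6 ≈ -85.0 - 20.035*I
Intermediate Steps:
k(J, M) = sqrt(2)*sqrt(M) (k(J, M) = sqrt(2*M) = sqrt(2)*sqrt(M))
a(Y) = 1/(-8 + 5*Y) (a(Y) = 1/(Y + (-8 + 4*Y)) = 1/(-8 + 5*Y))
F(A) = (-1/3 + A)/(2*A) (F(A) = (1/(-8 + 5*1) + A)/(A + A) = (1/(-8 + 5) + A)/((2*A)) = (1/(-3) + A)*(1/(2*A)) = (-1/3 + A)*(1/(2*A)) = (-1/3 + A)/(2*A))
-170*F(k(3, -1)) = -85*(-1 + 3*(sqrt(2)*sqrt(-1)))/(3*(sqrt(2)*sqrt(-1))) = -85*(-1 + 3*(sqrt(2)*I))/(3*(sqrt(2)*I)) = -85*(-1 + 3*(I*sqrt(2)))/(3*(I*sqrt(2))) = -85*(-I*sqrt(2)/2)*(-1 + 3*I*sqrt(2))/3 = -(-85)*I*sqrt(2)*(-1 + 3*I*sqrt(2))/6 = 85*I*sqrt(2)*(-1 + 3*I*sqrt(2))/6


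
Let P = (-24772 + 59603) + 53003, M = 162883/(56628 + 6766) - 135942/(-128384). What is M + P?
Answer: 178722679706771/2034693824 ≈ 87838.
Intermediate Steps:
M = 7382369555/2034693824 (M = 162883/63394 - 135942*(-1/128384) = 162883*(1/63394) + 67971/64192 = 162883/63394 + 67971/64192 = 7382369555/2034693824 ≈ 3.6282)
P = 87834 (P = 34831 + 53003 = 87834)
M + P = 7382369555/2034693824 + 87834 = 178722679706771/2034693824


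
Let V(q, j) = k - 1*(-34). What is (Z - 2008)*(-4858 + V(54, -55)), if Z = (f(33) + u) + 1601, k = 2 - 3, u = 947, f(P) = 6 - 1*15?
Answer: -2562075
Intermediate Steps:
f(P) = -9 (f(P) = 6 - 15 = -9)
k = -1
V(q, j) = 33 (V(q, j) = -1 - 1*(-34) = -1 + 34 = 33)
Z = 2539 (Z = (-9 + 947) + 1601 = 938 + 1601 = 2539)
(Z - 2008)*(-4858 + V(54, -55)) = (2539 - 2008)*(-4858 + 33) = 531*(-4825) = -2562075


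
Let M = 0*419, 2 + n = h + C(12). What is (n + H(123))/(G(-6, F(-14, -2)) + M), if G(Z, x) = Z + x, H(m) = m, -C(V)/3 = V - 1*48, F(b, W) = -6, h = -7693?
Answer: 622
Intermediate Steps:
C(V) = 144 - 3*V (C(V) = -3*(V - 1*48) = -3*(V - 48) = -3*(-48 + V) = 144 - 3*V)
n = -7587 (n = -2 + (-7693 + (144 - 3*12)) = -2 + (-7693 + (144 - 36)) = -2 + (-7693 + 108) = -2 - 7585 = -7587)
M = 0
(n + H(123))/(G(-6, F(-14, -2)) + M) = (-7587 + 123)/((-6 - 6) + 0) = -7464/(-12 + 0) = -7464/(-12) = -7464*(-1/12) = 622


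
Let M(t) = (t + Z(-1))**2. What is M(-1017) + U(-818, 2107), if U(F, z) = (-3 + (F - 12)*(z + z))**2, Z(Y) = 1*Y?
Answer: 12233367686453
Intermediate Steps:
Z(Y) = Y
U(F, z) = (-3 + 2*z*(-12 + F))**2 (U(F, z) = (-3 + (-12 + F)*(2*z))**2 = (-3 + 2*z*(-12 + F))**2)
M(t) = (-1 + t)**2 (M(t) = (t - 1)**2 = (-1 + t)**2)
M(-1017) + U(-818, 2107) = (-1 - 1017)**2 + (3 + 24*2107 - 2*(-818)*2107)**2 = (-1018)**2 + (3 + 50568 + 3447052)**2 = 1036324 + 3497623**2 = 1036324 + 12233366650129 = 12233367686453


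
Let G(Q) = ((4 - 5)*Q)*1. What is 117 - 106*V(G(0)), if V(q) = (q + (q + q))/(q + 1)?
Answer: 117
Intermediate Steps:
G(Q) = -Q (G(Q) = -Q*1 = -Q)
V(q) = 3*q/(1 + q) (V(q) = (q + 2*q)/(1 + q) = (3*q)/(1 + q) = 3*q/(1 + q))
117 - 106*V(G(0)) = 117 - 318*(-1*0)/(1 - 1*0) = 117 - 318*0/(1 + 0) = 117 - 318*0/1 = 117 - 318*0 = 117 - 106*0 = 117 + 0 = 117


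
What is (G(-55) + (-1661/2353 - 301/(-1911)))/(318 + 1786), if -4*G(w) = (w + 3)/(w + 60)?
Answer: 506879/519824760 ≈ 0.00097510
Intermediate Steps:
G(w) = -(3 + w)/(4*(60 + w)) (G(w) = -(w + 3)/(4*(w + 60)) = -(3 + w)/(4*(60 + w)))
(G(-55) + (-1661/2353 - 301/(-1911)))/(318 + 1786) = ((-3 - 1*(-55))/(4*(60 - 55)) + (-1661/2353 - 301/(-1911)))/(318 + 1786) = ((¼)*(-3 + 55)/5 + (-1661*1/2353 - 301*(-1/1911)))/2104 = ((¼)*(⅕)*52 + (-1661/2353 + 43/273))*(1/2104) = (13/5 - 27098/49413)*(1/2104) = (506879/247065)*(1/2104) = 506879/519824760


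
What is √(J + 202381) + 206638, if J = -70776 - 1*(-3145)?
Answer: 206638 + 35*√110 ≈ 2.0701e+5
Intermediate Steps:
J = -67631 (J = -70776 + 3145 = -67631)
√(J + 202381) + 206638 = √(-67631 + 202381) + 206638 = √134750 + 206638 = 35*√110 + 206638 = 206638 + 35*√110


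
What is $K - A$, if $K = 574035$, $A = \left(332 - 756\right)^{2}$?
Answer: $394259$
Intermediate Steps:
$A = 179776$ ($A = \left(-424\right)^{2} = 179776$)
$K - A = 574035 - 179776 = 394259$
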